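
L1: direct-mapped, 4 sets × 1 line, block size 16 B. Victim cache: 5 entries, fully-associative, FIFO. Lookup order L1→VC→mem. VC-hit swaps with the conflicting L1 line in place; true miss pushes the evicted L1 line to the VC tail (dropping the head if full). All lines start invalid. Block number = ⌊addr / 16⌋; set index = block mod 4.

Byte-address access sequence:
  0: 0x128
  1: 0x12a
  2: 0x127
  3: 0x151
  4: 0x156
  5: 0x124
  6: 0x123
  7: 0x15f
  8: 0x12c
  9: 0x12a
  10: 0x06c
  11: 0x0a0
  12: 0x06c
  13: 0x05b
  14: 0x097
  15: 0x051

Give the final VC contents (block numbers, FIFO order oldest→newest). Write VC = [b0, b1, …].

0: 0x128 (blk 18, set 2) → MISS  vc=[]
1: 0x12a (blk 18, set 2) → L1-HIT  vc=[]
2: 0x127 (blk 18, set 2) → L1-HIT  vc=[]
3: 0x151 (blk 21, set 1) → MISS  vc=[]
4: 0x156 (blk 21, set 1) → L1-HIT  vc=[]
5: 0x124 (blk 18, set 2) → L1-HIT  vc=[]
6: 0x123 (blk 18, set 2) → L1-HIT  vc=[]
7: 0x15f (blk 21, set 1) → L1-HIT  vc=[]
8: 0x12c (blk 18, set 2) → L1-HIT  vc=[]
9: 0x12a (blk 18, set 2) → L1-HIT  vc=[]
10: 0x6c (blk 6, set 2) → MISS  vc=[18]
11: 0xa0 (blk 10, set 2) → MISS  vc=[18, 6]
12: 0x6c (blk 6, set 2) → VC-HIT  vc=[18, 10]
13: 0x5b (blk 5, set 1) → MISS  vc=[18, 10, 21]
14: 0x97 (blk 9, set 1) → MISS  vc=[18, 10, 21, 5]
15: 0x51 (blk 5, set 1) → VC-HIT  vc=[18, 10, 21, 9]

VC = [18, 10, 21, 9]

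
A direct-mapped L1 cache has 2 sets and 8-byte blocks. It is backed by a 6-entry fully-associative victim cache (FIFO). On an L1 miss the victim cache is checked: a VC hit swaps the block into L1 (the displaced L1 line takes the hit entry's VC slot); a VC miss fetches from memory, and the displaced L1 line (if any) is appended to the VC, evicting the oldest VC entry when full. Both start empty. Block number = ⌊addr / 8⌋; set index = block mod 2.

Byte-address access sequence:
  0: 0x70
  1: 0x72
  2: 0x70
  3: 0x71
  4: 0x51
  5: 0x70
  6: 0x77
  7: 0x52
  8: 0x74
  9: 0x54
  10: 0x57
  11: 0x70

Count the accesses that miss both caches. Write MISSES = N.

MISSES = 2

0: 0x70 (blk 14, set 0) → MISS  vc=[]
1: 0x72 (blk 14, set 0) → L1-HIT  vc=[]
2: 0x70 (blk 14, set 0) → L1-HIT  vc=[]
3: 0x71 (blk 14, set 0) → L1-HIT  vc=[]
4: 0x51 (blk 10, set 0) → MISS  vc=[14]
5: 0x70 (blk 14, set 0) → VC-HIT  vc=[10]
6: 0x77 (blk 14, set 0) → L1-HIT  vc=[10]
7: 0x52 (blk 10, set 0) → VC-HIT  vc=[14]
8: 0x74 (blk 14, set 0) → VC-HIT  vc=[10]
9: 0x54 (blk 10, set 0) → VC-HIT  vc=[14]
10: 0x57 (blk 10, set 0) → L1-HIT  vc=[14]
11: 0x70 (blk 14, set 0) → VC-HIT  vc=[10]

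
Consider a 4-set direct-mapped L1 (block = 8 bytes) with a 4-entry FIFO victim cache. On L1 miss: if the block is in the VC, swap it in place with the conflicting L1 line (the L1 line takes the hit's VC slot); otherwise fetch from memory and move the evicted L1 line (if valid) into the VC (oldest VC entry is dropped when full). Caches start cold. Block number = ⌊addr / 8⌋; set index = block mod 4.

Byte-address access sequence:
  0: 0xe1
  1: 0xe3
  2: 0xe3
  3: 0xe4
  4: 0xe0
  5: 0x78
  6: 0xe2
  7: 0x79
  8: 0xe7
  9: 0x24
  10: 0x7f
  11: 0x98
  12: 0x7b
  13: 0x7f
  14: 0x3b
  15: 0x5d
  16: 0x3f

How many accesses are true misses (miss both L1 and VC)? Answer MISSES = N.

#0 0xe1→b28/s0 MISS; vc=[]
#1 0xe3→b28/s0 L1-HIT; vc=[]
#2 0xe3→b28/s0 L1-HIT; vc=[]
#3 0xe4→b28/s0 L1-HIT; vc=[]
#4 0xe0→b28/s0 L1-HIT; vc=[]
#5 0x78→b15/s3 MISS; vc=[]
#6 0xe2→b28/s0 L1-HIT; vc=[]
#7 0x79→b15/s3 L1-HIT; vc=[]
#8 0xe7→b28/s0 L1-HIT; vc=[]
#9 0x24→b4/s0 MISS; vc=[28]
#10 0x7f→b15/s3 L1-HIT; vc=[28]
#11 0x98→b19/s3 MISS; vc=[28,15]
#12 0x7b→b15/s3 VC-HIT; vc=[28,19]
#13 0x7f→b15/s3 L1-HIT; vc=[28,19]
#14 0x3b→b7/s3 MISS; vc=[28,19,15]
#15 0x5d→b11/s3 MISS; vc=[28,19,15,7]
#16 0x3f→b7/s3 VC-HIT; vc=[28,19,15,11]

MISSES = 6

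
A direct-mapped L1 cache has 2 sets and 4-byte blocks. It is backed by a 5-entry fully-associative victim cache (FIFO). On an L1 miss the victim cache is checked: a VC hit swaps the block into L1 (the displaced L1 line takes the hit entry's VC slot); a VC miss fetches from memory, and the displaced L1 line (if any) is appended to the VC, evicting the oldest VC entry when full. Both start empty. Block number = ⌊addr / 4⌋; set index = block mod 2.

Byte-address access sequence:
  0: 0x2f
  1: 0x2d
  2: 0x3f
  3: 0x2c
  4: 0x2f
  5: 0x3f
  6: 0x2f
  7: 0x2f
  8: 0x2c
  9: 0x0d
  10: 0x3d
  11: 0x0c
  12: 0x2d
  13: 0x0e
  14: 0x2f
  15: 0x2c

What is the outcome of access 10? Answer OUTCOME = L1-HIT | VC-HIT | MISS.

0: 0x2f (blk 11, set 1) → MISS  vc=[]
1: 0x2d (blk 11, set 1) → L1-HIT  vc=[]
2: 0x3f (blk 15, set 1) → MISS  vc=[11]
3: 0x2c (blk 11, set 1) → VC-HIT  vc=[15]
4: 0x2f (blk 11, set 1) → L1-HIT  vc=[15]
5: 0x3f (blk 15, set 1) → VC-HIT  vc=[11]
6: 0x2f (blk 11, set 1) → VC-HIT  vc=[15]
7: 0x2f (blk 11, set 1) → L1-HIT  vc=[15]
8: 0x2c (blk 11, set 1) → L1-HIT  vc=[15]
9: 0xd (blk 3, set 1) → MISS  vc=[15, 11]
10: 0x3d (blk 15, set 1) → VC-HIT  vc=[3, 11]
11: 0xc (blk 3, set 1) → VC-HIT  vc=[15, 11]
12: 0x2d (blk 11, set 1) → VC-HIT  vc=[15, 3]
13: 0xe (blk 3, set 1) → VC-HIT  vc=[15, 11]
14: 0x2f (blk 11, set 1) → VC-HIT  vc=[15, 3]
15: 0x2c (blk 11, set 1) → L1-HIT  vc=[15, 3]

OUTCOME = VC-HIT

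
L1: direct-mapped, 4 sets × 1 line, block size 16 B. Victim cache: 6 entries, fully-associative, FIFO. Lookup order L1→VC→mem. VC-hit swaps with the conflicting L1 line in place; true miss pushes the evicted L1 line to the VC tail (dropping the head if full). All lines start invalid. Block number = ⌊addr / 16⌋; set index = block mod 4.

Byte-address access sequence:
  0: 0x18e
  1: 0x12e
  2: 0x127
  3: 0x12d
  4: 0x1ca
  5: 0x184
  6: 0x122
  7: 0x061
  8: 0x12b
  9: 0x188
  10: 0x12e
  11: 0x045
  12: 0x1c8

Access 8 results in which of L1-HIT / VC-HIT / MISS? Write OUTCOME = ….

OUTCOME = VC-HIT

  [0] addr=0x18e blk=24 s=0: MISS | VC []
  [1] addr=0x12e blk=18 s=2: MISS | VC []
  [2] addr=0x127 blk=18 s=2: L1-HIT | VC []
  [3] addr=0x12d blk=18 s=2: L1-HIT | VC []
  [4] addr=0x1ca blk=28 s=0: MISS | VC [24]
  [5] addr=0x184 blk=24 s=0: VC-HIT | VC [28]
  [6] addr=0x122 blk=18 s=2: L1-HIT | VC [28]
  [7] addr=0x61 blk=6 s=2: MISS | VC [28, 18]
  [8] addr=0x12b blk=18 s=2: VC-HIT | VC [28, 6]
  [9] addr=0x188 blk=24 s=0: L1-HIT | VC [28, 6]
  [10] addr=0x12e blk=18 s=2: L1-HIT | VC [28, 6]
  [11] addr=0x45 blk=4 s=0: MISS | VC [28, 6, 24]
  [12] addr=0x1c8 blk=28 s=0: VC-HIT | VC [4, 6, 24]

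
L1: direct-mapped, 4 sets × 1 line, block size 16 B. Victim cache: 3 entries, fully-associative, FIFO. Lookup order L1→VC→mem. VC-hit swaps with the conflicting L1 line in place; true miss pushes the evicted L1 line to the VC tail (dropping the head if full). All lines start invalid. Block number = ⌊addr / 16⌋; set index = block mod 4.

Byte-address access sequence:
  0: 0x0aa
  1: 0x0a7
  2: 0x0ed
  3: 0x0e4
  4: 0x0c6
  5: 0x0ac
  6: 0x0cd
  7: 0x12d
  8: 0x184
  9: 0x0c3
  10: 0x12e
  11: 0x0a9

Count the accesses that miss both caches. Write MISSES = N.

#0 0xaa→b10/s2 MISS; vc=[]
#1 0xa7→b10/s2 L1-HIT; vc=[]
#2 0xed→b14/s2 MISS; vc=[10]
#3 0xe4→b14/s2 L1-HIT; vc=[10]
#4 0xc6→b12/s0 MISS; vc=[10]
#5 0xac→b10/s2 VC-HIT; vc=[14]
#6 0xcd→b12/s0 L1-HIT; vc=[14]
#7 0x12d→b18/s2 MISS; vc=[14,10]
#8 0x184→b24/s0 MISS; vc=[14,10,12]
#9 0xc3→b12/s0 VC-HIT; vc=[14,10,24]
#10 0x12e→b18/s2 L1-HIT; vc=[14,10,24]
#11 0xa9→b10/s2 VC-HIT; vc=[14,18,24]

MISSES = 5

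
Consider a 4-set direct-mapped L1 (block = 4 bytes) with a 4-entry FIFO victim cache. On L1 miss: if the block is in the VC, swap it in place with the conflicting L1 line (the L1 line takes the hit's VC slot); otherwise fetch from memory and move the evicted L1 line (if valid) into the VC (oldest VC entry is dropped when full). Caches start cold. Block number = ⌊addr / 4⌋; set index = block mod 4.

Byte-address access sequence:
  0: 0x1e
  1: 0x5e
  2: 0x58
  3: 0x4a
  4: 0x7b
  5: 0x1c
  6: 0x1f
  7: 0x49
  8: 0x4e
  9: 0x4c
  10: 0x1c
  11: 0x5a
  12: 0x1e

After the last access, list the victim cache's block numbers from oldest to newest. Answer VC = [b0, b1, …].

VC = [23, 18, 30, 19]

#0 0x1e→b7/s3 MISS; vc=[]
#1 0x5e→b23/s3 MISS; vc=[7]
#2 0x58→b22/s2 MISS; vc=[7]
#3 0x4a→b18/s2 MISS; vc=[7,22]
#4 0x7b→b30/s2 MISS; vc=[7,22,18]
#5 0x1c→b7/s3 VC-HIT; vc=[23,22,18]
#6 0x1f→b7/s3 L1-HIT; vc=[23,22,18]
#7 0x49→b18/s2 VC-HIT; vc=[23,22,30]
#8 0x4e→b19/s3 MISS; vc=[23,22,30,7]
#9 0x4c→b19/s3 L1-HIT; vc=[23,22,30,7]
#10 0x1c→b7/s3 VC-HIT; vc=[23,22,30,19]
#11 0x5a→b22/s2 VC-HIT; vc=[23,18,30,19]
#12 0x1e→b7/s3 L1-HIT; vc=[23,18,30,19]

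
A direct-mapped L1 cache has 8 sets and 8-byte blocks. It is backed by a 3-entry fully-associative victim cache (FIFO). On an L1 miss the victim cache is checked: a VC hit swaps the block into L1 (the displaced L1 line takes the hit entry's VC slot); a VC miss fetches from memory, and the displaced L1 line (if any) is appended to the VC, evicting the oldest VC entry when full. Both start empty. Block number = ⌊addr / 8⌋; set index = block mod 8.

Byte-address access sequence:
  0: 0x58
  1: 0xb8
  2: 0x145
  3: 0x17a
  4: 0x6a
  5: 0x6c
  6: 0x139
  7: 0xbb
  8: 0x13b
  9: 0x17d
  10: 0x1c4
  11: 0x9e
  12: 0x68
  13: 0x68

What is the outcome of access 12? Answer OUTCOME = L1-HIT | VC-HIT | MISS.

OUTCOME = L1-HIT

  [0] addr=0x58 blk=11 s=3: MISS | VC []
  [1] addr=0xb8 blk=23 s=7: MISS | VC []
  [2] addr=0x145 blk=40 s=0: MISS | VC []
  [3] addr=0x17a blk=47 s=7: MISS | VC [23]
  [4] addr=0x6a blk=13 s=5: MISS | VC [23]
  [5] addr=0x6c blk=13 s=5: L1-HIT | VC [23]
  [6] addr=0x139 blk=39 s=7: MISS | VC [23, 47]
  [7] addr=0xbb blk=23 s=7: VC-HIT | VC [39, 47]
  [8] addr=0x13b blk=39 s=7: VC-HIT | VC [23, 47]
  [9] addr=0x17d blk=47 s=7: VC-HIT | VC [23, 39]
  [10] addr=0x1c4 blk=56 s=0: MISS | VC [23, 39, 40]
  [11] addr=0x9e blk=19 s=3: MISS | VC [39, 40, 11]
  [12] addr=0x68 blk=13 s=5: L1-HIT | VC [39, 40, 11]
  [13] addr=0x68 blk=13 s=5: L1-HIT | VC [39, 40, 11]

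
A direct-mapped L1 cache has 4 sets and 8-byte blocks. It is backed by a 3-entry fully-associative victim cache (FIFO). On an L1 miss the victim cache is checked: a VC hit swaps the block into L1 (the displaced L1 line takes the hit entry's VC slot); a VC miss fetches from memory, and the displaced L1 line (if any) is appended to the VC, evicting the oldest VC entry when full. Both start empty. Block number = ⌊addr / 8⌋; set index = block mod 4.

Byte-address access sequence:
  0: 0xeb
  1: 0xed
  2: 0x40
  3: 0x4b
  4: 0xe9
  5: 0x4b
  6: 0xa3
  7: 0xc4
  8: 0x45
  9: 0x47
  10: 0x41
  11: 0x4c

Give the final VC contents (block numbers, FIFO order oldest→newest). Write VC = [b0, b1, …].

VC = [29, 24, 20]

  [0] addr=0xeb blk=29 s=1: MISS | VC []
  [1] addr=0xed blk=29 s=1: L1-HIT | VC []
  [2] addr=0x40 blk=8 s=0: MISS | VC []
  [3] addr=0x4b blk=9 s=1: MISS | VC [29]
  [4] addr=0xe9 blk=29 s=1: VC-HIT | VC [9]
  [5] addr=0x4b blk=9 s=1: VC-HIT | VC [29]
  [6] addr=0xa3 blk=20 s=0: MISS | VC [29, 8]
  [7] addr=0xc4 blk=24 s=0: MISS | VC [29, 8, 20]
  [8] addr=0x45 blk=8 s=0: VC-HIT | VC [29, 24, 20]
  [9] addr=0x47 blk=8 s=0: L1-HIT | VC [29, 24, 20]
  [10] addr=0x41 blk=8 s=0: L1-HIT | VC [29, 24, 20]
  [11] addr=0x4c blk=9 s=1: L1-HIT | VC [29, 24, 20]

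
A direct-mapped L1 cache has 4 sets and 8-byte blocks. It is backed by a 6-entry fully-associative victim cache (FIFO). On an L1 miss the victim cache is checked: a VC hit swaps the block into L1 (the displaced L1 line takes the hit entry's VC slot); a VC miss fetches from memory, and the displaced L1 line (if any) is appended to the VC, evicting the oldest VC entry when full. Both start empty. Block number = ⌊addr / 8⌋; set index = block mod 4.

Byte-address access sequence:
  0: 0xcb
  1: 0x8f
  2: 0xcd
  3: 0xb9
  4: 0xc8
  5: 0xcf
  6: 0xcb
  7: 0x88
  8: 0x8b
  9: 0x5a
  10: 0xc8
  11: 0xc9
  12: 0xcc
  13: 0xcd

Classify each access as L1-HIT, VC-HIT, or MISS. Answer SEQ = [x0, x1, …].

SEQ = [MISS, MISS, VC-HIT, MISS, L1-HIT, L1-HIT, L1-HIT, VC-HIT, L1-HIT, MISS, VC-HIT, L1-HIT, L1-HIT, L1-HIT]

0: 0xcb (blk 25, set 1) → MISS  vc=[]
1: 0x8f (blk 17, set 1) → MISS  vc=[25]
2: 0xcd (blk 25, set 1) → VC-HIT  vc=[17]
3: 0xb9 (blk 23, set 3) → MISS  vc=[17]
4: 0xc8 (blk 25, set 1) → L1-HIT  vc=[17]
5: 0xcf (blk 25, set 1) → L1-HIT  vc=[17]
6: 0xcb (blk 25, set 1) → L1-HIT  vc=[17]
7: 0x88 (blk 17, set 1) → VC-HIT  vc=[25]
8: 0x8b (blk 17, set 1) → L1-HIT  vc=[25]
9: 0x5a (blk 11, set 3) → MISS  vc=[25, 23]
10: 0xc8 (blk 25, set 1) → VC-HIT  vc=[17, 23]
11: 0xc9 (blk 25, set 1) → L1-HIT  vc=[17, 23]
12: 0xcc (blk 25, set 1) → L1-HIT  vc=[17, 23]
13: 0xcd (blk 25, set 1) → L1-HIT  vc=[17, 23]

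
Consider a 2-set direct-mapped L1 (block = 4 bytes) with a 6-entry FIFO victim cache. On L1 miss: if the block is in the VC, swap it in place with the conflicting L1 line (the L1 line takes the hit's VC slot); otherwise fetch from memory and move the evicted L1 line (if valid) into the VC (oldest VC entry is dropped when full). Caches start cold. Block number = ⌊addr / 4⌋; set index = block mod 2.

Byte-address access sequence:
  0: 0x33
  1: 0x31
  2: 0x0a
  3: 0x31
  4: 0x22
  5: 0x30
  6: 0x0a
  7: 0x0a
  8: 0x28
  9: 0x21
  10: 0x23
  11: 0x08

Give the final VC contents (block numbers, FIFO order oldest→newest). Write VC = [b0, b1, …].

VC = [12, 10, 8]

0: 0x33 (blk 12, set 0) → MISS  vc=[]
1: 0x31 (blk 12, set 0) → L1-HIT  vc=[]
2: 0xa (blk 2, set 0) → MISS  vc=[12]
3: 0x31 (blk 12, set 0) → VC-HIT  vc=[2]
4: 0x22 (blk 8, set 0) → MISS  vc=[2, 12]
5: 0x30 (blk 12, set 0) → VC-HIT  vc=[2, 8]
6: 0xa (blk 2, set 0) → VC-HIT  vc=[12, 8]
7: 0xa (blk 2, set 0) → L1-HIT  vc=[12, 8]
8: 0x28 (blk 10, set 0) → MISS  vc=[12, 8, 2]
9: 0x21 (blk 8, set 0) → VC-HIT  vc=[12, 10, 2]
10: 0x23 (blk 8, set 0) → L1-HIT  vc=[12, 10, 2]
11: 0x8 (blk 2, set 0) → VC-HIT  vc=[12, 10, 8]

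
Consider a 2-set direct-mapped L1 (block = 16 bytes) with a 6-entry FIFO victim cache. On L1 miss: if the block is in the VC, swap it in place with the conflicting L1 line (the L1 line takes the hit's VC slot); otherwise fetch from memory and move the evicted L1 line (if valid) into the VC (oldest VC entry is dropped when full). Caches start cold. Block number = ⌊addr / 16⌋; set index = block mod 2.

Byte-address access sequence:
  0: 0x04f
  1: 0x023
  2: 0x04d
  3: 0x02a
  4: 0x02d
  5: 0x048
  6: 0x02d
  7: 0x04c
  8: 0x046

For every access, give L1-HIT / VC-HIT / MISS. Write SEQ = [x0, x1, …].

SEQ = [MISS, MISS, VC-HIT, VC-HIT, L1-HIT, VC-HIT, VC-HIT, VC-HIT, L1-HIT]

  [0] addr=0x4f blk=4 s=0: MISS | VC []
  [1] addr=0x23 blk=2 s=0: MISS | VC [4]
  [2] addr=0x4d blk=4 s=0: VC-HIT | VC [2]
  [3] addr=0x2a blk=2 s=0: VC-HIT | VC [4]
  [4] addr=0x2d blk=2 s=0: L1-HIT | VC [4]
  [5] addr=0x48 blk=4 s=0: VC-HIT | VC [2]
  [6] addr=0x2d blk=2 s=0: VC-HIT | VC [4]
  [7] addr=0x4c blk=4 s=0: VC-HIT | VC [2]
  [8] addr=0x46 blk=4 s=0: L1-HIT | VC [2]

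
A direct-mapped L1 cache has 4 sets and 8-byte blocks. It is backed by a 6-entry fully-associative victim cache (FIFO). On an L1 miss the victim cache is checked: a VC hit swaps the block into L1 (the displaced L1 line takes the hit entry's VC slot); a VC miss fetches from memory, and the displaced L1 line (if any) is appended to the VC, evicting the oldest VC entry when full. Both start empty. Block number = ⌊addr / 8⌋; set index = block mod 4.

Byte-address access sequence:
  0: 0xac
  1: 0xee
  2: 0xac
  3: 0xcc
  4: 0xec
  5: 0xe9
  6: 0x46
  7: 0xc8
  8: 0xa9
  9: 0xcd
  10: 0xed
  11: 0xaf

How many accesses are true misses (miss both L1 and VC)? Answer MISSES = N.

MISSES = 4

  [0] addr=0xac blk=21 s=1: MISS | VC []
  [1] addr=0xee blk=29 s=1: MISS | VC [21]
  [2] addr=0xac blk=21 s=1: VC-HIT | VC [29]
  [3] addr=0xcc blk=25 s=1: MISS | VC [29, 21]
  [4] addr=0xec blk=29 s=1: VC-HIT | VC [25, 21]
  [5] addr=0xe9 blk=29 s=1: L1-HIT | VC [25, 21]
  [6] addr=0x46 blk=8 s=0: MISS | VC [25, 21]
  [7] addr=0xc8 blk=25 s=1: VC-HIT | VC [29, 21]
  [8] addr=0xa9 blk=21 s=1: VC-HIT | VC [29, 25]
  [9] addr=0xcd blk=25 s=1: VC-HIT | VC [29, 21]
  [10] addr=0xed blk=29 s=1: VC-HIT | VC [25, 21]
  [11] addr=0xaf blk=21 s=1: VC-HIT | VC [25, 29]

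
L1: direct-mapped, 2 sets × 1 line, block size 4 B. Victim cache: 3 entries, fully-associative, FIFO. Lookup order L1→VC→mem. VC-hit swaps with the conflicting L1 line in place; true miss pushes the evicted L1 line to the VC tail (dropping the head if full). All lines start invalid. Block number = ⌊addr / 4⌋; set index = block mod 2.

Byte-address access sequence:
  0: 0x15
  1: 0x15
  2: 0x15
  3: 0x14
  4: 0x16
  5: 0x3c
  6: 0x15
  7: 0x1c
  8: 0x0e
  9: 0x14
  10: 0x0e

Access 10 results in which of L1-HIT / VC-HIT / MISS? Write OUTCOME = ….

0: 0x15 (blk 5, set 1) → MISS  vc=[]
1: 0x15 (blk 5, set 1) → L1-HIT  vc=[]
2: 0x15 (blk 5, set 1) → L1-HIT  vc=[]
3: 0x14 (blk 5, set 1) → L1-HIT  vc=[]
4: 0x16 (blk 5, set 1) → L1-HIT  vc=[]
5: 0x3c (blk 15, set 1) → MISS  vc=[5]
6: 0x15 (blk 5, set 1) → VC-HIT  vc=[15]
7: 0x1c (blk 7, set 1) → MISS  vc=[15, 5]
8: 0xe (blk 3, set 1) → MISS  vc=[15, 5, 7]
9: 0x14 (blk 5, set 1) → VC-HIT  vc=[15, 3, 7]
10: 0xe (blk 3, set 1) → VC-HIT  vc=[15, 5, 7]

OUTCOME = VC-HIT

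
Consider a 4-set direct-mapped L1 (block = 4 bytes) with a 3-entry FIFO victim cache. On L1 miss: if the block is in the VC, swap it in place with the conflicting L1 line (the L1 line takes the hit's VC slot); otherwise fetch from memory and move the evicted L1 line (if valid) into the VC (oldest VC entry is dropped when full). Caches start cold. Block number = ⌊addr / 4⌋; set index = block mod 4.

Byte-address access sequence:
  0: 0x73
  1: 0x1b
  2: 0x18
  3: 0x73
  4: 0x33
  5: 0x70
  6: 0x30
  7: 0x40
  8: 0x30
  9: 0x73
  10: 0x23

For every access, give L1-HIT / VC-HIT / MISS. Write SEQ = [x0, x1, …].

  [0] addr=0x73 blk=28 s=0: MISS | VC []
  [1] addr=0x1b blk=6 s=2: MISS | VC []
  [2] addr=0x18 blk=6 s=2: L1-HIT | VC []
  [3] addr=0x73 blk=28 s=0: L1-HIT | VC []
  [4] addr=0x33 blk=12 s=0: MISS | VC [28]
  [5] addr=0x70 blk=28 s=0: VC-HIT | VC [12]
  [6] addr=0x30 blk=12 s=0: VC-HIT | VC [28]
  [7] addr=0x40 blk=16 s=0: MISS | VC [28, 12]
  [8] addr=0x30 blk=12 s=0: VC-HIT | VC [28, 16]
  [9] addr=0x73 blk=28 s=0: VC-HIT | VC [12, 16]
  [10] addr=0x23 blk=8 s=0: MISS | VC [12, 16, 28]

SEQ = [MISS, MISS, L1-HIT, L1-HIT, MISS, VC-HIT, VC-HIT, MISS, VC-HIT, VC-HIT, MISS]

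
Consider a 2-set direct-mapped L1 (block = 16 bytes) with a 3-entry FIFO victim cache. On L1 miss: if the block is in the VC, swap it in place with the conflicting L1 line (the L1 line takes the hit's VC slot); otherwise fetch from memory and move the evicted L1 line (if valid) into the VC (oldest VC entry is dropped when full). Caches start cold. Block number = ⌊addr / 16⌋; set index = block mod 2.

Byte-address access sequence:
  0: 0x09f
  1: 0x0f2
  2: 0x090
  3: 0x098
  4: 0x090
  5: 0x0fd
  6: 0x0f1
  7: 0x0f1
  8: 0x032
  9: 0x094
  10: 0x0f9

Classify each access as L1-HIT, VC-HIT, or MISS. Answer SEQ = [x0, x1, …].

SEQ = [MISS, MISS, VC-HIT, L1-HIT, L1-HIT, VC-HIT, L1-HIT, L1-HIT, MISS, VC-HIT, VC-HIT]

0: 0x9f (blk 9, set 1) → MISS  vc=[]
1: 0xf2 (blk 15, set 1) → MISS  vc=[9]
2: 0x90 (blk 9, set 1) → VC-HIT  vc=[15]
3: 0x98 (blk 9, set 1) → L1-HIT  vc=[15]
4: 0x90 (blk 9, set 1) → L1-HIT  vc=[15]
5: 0xfd (blk 15, set 1) → VC-HIT  vc=[9]
6: 0xf1 (blk 15, set 1) → L1-HIT  vc=[9]
7: 0xf1 (blk 15, set 1) → L1-HIT  vc=[9]
8: 0x32 (blk 3, set 1) → MISS  vc=[9, 15]
9: 0x94 (blk 9, set 1) → VC-HIT  vc=[3, 15]
10: 0xf9 (blk 15, set 1) → VC-HIT  vc=[3, 9]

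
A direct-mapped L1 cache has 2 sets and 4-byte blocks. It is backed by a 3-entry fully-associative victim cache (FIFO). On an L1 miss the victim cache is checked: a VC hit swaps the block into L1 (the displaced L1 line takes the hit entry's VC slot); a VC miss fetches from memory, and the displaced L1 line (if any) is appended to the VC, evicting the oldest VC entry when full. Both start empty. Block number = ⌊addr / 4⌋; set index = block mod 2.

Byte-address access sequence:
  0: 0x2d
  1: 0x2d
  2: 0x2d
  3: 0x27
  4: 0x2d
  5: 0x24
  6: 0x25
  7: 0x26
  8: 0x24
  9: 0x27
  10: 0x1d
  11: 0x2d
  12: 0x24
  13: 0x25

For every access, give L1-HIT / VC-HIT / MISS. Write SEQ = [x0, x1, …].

#0 0x2d→b11/s1 MISS; vc=[]
#1 0x2d→b11/s1 L1-HIT; vc=[]
#2 0x2d→b11/s1 L1-HIT; vc=[]
#3 0x27→b9/s1 MISS; vc=[11]
#4 0x2d→b11/s1 VC-HIT; vc=[9]
#5 0x24→b9/s1 VC-HIT; vc=[11]
#6 0x25→b9/s1 L1-HIT; vc=[11]
#7 0x26→b9/s1 L1-HIT; vc=[11]
#8 0x24→b9/s1 L1-HIT; vc=[11]
#9 0x27→b9/s1 L1-HIT; vc=[11]
#10 0x1d→b7/s1 MISS; vc=[11,9]
#11 0x2d→b11/s1 VC-HIT; vc=[7,9]
#12 0x24→b9/s1 VC-HIT; vc=[7,11]
#13 0x25→b9/s1 L1-HIT; vc=[7,11]

SEQ = [MISS, L1-HIT, L1-HIT, MISS, VC-HIT, VC-HIT, L1-HIT, L1-HIT, L1-HIT, L1-HIT, MISS, VC-HIT, VC-HIT, L1-HIT]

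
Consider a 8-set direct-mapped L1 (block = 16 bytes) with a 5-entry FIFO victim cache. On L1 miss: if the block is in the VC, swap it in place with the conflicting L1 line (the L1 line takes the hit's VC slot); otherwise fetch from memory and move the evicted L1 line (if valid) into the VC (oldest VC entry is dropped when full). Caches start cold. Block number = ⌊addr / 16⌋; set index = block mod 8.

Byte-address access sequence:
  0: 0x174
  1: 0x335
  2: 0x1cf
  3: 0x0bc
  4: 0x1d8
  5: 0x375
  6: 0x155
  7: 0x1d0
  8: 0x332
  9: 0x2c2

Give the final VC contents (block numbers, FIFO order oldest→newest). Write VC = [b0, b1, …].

0: 0x174 (blk 23, set 7) → MISS  vc=[]
1: 0x335 (blk 51, set 3) → MISS  vc=[]
2: 0x1cf (blk 28, set 4) → MISS  vc=[]
3: 0xbc (blk 11, set 3) → MISS  vc=[51]
4: 0x1d8 (blk 29, set 5) → MISS  vc=[51]
5: 0x375 (blk 55, set 7) → MISS  vc=[51, 23]
6: 0x155 (blk 21, set 5) → MISS  vc=[51, 23, 29]
7: 0x1d0 (blk 29, set 5) → VC-HIT  vc=[51, 23, 21]
8: 0x332 (blk 51, set 3) → VC-HIT  vc=[11, 23, 21]
9: 0x2c2 (blk 44, set 4) → MISS  vc=[11, 23, 21, 28]

VC = [11, 23, 21, 28]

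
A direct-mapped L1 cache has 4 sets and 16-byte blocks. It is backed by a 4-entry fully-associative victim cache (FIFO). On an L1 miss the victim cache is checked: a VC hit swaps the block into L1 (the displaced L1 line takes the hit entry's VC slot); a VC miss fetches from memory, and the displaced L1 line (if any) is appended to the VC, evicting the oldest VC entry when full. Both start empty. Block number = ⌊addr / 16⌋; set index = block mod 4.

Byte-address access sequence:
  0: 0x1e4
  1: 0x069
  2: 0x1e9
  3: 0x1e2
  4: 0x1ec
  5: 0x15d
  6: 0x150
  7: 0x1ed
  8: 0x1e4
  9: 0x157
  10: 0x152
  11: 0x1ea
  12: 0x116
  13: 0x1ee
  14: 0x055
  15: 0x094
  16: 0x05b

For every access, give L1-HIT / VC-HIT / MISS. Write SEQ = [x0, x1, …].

SEQ = [MISS, MISS, VC-HIT, L1-HIT, L1-HIT, MISS, L1-HIT, L1-HIT, L1-HIT, L1-HIT, L1-HIT, L1-HIT, MISS, L1-HIT, MISS, MISS, VC-HIT]

  [0] addr=0x1e4 blk=30 s=2: MISS | VC []
  [1] addr=0x69 blk=6 s=2: MISS | VC [30]
  [2] addr=0x1e9 blk=30 s=2: VC-HIT | VC [6]
  [3] addr=0x1e2 blk=30 s=2: L1-HIT | VC [6]
  [4] addr=0x1ec blk=30 s=2: L1-HIT | VC [6]
  [5] addr=0x15d blk=21 s=1: MISS | VC [6]
  [6] addr=0x150 blk=21 s=1: L1-HIT | VC [6]
  [7] addr=0x1ed blk=30 s=2: L1-HIT | VC [6]
  [8] addr=0x1e4 blk=30 s=2: L1-HIT | VC [6]
  [9] addr=0x157 blk=21 s=1: L1-HIT | VC [6]
  [10] addr=0x152 blk=21 s=1: L1-HIT | VC [6]
  [11] addr=0x1ea blk=30 s=2: L1-HIT | VC [6]
  [12] addr=0x116 blk=17 s=1: MISS | VC [6, 21]
  [13] addr=0x1ee blk=30 s=2: L1-HIT | VC [6, 21]
  [14] addr=0x55 blk=5 s=1: MISS | VC [6, 21, 17]
  [15] addr=0x94 blk=9 s=1: MISS | VC [6, 21, 17, 5]
  [16] addr=0x5b blk=5 s=1: VC-HIT | VC [6, 21, 17, 9]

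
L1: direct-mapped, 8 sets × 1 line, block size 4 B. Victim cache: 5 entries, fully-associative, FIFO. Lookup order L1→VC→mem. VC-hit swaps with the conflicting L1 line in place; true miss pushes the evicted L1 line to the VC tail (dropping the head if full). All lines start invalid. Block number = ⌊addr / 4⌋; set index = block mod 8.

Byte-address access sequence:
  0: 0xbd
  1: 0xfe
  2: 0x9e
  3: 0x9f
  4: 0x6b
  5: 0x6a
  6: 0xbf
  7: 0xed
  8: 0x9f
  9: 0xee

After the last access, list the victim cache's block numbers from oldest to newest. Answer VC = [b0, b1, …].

VC = [47, 63]

#0 0xbd→b47/s7 MISS; vc=[]
#1 0xfe→b63/s7 MISS; vc=[47]
#2 0x9e→b39/s7 MISS; vc=[47,63]
#3 0x9f→b39/s7 L1-HIT; vc=[47,63]
#4 0x6b→b26/s2 MISS; vc=[47,63]
#5 0x6a→b26/s2 L1-HIT; vc=[47,63]
#6 0xbf→b47/s7 VC-HIT; vc=[39,63]
#7 0xed→b59/s3 MISS; vc=[39,63]
#8 0x9f→b39/s7 VC-HIT; vc=[47,63]
#9 0xee→b59/s3 L1-HIT; vc=[47,63]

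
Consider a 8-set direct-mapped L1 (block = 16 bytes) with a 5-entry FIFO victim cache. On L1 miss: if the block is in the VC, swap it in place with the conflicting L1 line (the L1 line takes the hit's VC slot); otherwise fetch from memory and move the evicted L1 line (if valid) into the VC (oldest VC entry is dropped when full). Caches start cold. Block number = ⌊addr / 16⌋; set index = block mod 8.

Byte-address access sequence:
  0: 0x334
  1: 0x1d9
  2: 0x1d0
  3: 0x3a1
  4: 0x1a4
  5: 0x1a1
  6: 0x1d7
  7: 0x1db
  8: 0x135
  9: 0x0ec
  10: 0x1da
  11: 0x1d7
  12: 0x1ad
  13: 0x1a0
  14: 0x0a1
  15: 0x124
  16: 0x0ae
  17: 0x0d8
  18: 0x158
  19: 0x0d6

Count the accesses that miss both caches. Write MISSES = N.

#0 0x334→b51/s3 MISS; vc=[]
#1 0x1d9→b29/s5 MISS; vc=[]
#2 0x1d0→b29/s5 L1-HIT; vc=[]
#3 0x3a1→b58/s2 MISS; vc=[]
#4 0x1a4→b26/s2 MISS; vc=[58]
#5 0x1a1→b26/s2 L1-HIT; vc=[58]
#6 0x1d7→b29/s5 L1-HIT; vc=[58]
#7 0x1db→b29/s5 L1-HIT; vc=[58]
#8 0x135→b19/s3 MISS; vc=[58,51]
#9 0xec→b14/s6 MISS; vc=[58,51]
#10 0x1da→b29/s5 L1-HIT; vc=[58,51]
#11 0x1d7→b29/s5 L1-HIT; vc=[58,51]
#12 0x1ad→b26/s2 L1-HIT; vc=[58,51]
#13 0x1a0→b26/s2 L1-HIT; vc=[58,51]
#14 0xa1→b10/s2 MISS; vc=[58,51,26]
#15 0x124→b18/s2 MISS; vc=[58,51,26,10]
#16 0xae→b10/s2 VC-HIT; vc=[58,51,26,18]
#17 0xd8→b13/s5 MISS; vc=[58,51,26,18,29]
#18 0x158→b21/s5 MISS; vc=[51,26,18,29,13]
#19 0xd6→b13/s5 VC-HIT; vc=[51,26,18,29,21]

MISSES = 10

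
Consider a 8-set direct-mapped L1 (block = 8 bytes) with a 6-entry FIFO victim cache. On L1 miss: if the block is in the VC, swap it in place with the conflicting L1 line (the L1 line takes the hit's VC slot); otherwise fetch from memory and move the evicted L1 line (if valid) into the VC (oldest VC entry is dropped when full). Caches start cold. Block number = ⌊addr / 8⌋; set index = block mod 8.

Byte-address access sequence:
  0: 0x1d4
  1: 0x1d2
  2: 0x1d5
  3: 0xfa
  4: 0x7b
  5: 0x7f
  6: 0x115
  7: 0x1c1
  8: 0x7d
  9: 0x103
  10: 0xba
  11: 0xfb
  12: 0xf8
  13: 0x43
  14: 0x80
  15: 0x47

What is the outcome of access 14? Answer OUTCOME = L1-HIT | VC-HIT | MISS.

  [0] addr=0x1d4 blk=58 s=2: MISS | VC []
  [1] addr=0x1d2 blk=58 s=2: L1-HIT | VC []
  [2] addr=0x1d5 blk=58 s=2: L1-HIT | VC []
  [3] addr=0xfa blk=31 s=7: MISS | VC []
  [4] addr=0x7b blk=15 s=7: MISS | VC [31]
  [5] addr=0x7f blk=15 s=7: L1-HIT | VC [31]
  [6] addr=0x115 blk=34 s=2: MISS | VC [31, 58]
  [7] addr=0x1c1 blk=56 s=0: MISS | VC [31, 58]
  [8] addr=0x7d blk=15 s=7: L1-HIT | VC [31, 58]
  [9] addr=0x103 blk=32 s=0: MISS | VC [31, 58, 56]
  [10] addr=0xba blk=23 s=7: MISS | VC [31, 58, 56, 15]
  [11] addr=0xfb blk=31 s=7: VC-HIT | VC [23, 58, 56, 15]
  [12] addr=0xf8 blk=31 s=7: L1-HIT | VC [23, 58, 56, 15]
  [13] addr=0x43 blk=8 s=0: MISS | VC [23, 58, 56, 15, 32]
  [14] addr=0x80 blk=16 s=0: MISS | VC [23, 58, 56, 15, 32, 8]
  [15] addr=0x47 blk=8 s=0: VC-HIT | VC [23, 58, 56, 15, 32, 16]

OUTCOME = MISS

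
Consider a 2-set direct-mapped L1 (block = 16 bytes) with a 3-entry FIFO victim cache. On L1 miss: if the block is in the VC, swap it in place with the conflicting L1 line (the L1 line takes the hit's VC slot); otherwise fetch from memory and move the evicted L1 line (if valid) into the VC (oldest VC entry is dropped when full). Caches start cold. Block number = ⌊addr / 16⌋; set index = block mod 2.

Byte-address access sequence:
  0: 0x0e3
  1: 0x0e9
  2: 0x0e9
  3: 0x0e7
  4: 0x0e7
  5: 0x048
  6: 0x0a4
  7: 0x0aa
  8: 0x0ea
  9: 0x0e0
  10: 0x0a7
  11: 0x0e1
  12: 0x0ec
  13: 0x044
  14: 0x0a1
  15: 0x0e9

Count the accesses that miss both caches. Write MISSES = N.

MISSES = 3

  [0] addr=0xe3 blk=14 s=0: MISS | VC []
  [1] addr=0xe9 blk=14 s=0: L1-HIT | VC []
  [2] addr=0xe9 blk=14 s=0: L1-HIT | VC []
  [3] addr=0xe7 blk=14 s=0: L1-HIT | VC []
  [4] addr=0xe7 blk=14 s=0: L1-HIT | VC []
  [5] addr=0x48 blk=4 s=0: MISS | VC [14]
  [6] addr=0xa4 blk=10 s=0: MISS | VC [14, 4]
  [7] addr=0xaa blk=10 s=0: L1-HIT | VC [14, 4]
  [8] addr=0xea blk=14 s=0: VC-HIT | VC [10, 4]
  [9] addr=0xe0 blk=14 s=0: L1-HIT | VC [10, 4]
  [10] addr=0xa7 blk=10 s=0: VC-HIT | VC [14, 4]
  [11] addr=0xe1 blk=14 s=0: VC-HIT | VC [10, 4]
  [12] addr=0xec blk=14 s=0: L1-HIT | VC [10, 4]
  [13] addr=0x44 blk=4 s=0: VC-HIT | VC [10, 14]
  [14] addr=0xa1 blk=10 s=0: VC-HIT | VC [4, 14]
  [15] addr=0xe9 blk=14 s=0: VC-HIT | VC [4, 10]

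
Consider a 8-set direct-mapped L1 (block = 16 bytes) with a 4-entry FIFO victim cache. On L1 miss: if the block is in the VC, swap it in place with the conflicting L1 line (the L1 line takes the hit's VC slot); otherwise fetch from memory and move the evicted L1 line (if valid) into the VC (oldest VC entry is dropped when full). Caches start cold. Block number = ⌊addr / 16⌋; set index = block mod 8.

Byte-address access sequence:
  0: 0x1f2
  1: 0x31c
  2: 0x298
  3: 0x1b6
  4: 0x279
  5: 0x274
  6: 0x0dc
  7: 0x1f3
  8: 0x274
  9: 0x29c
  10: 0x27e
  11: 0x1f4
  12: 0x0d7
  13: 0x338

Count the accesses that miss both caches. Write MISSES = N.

MISSES = 7

#0 0x1f2→b31/s7 MISS; vc=[]
#1 0x31c→b49/s1 MISS; vc=[]
#2 0x298→b41/s1 MISS; vc=[49]
#3 0x1b6→b27/s3 MISS; vc=[49]
#4 0x279→b39/s7 MISS; vc=[49,31]
#5 0x274→b39/s7 L1-HIT; vc=[49,31]
#6 0xdc→b13/s5 MISS; vc=[49,31]
#7 0x1f3→b31/s7 VC-HIT; vc=[49,39]
#8 0x274→b39/s7 VC-HIT; vc=[49,31]
#9 0x29c→b41/s1 L1-HIT; vc=[49,31]
#10 0x27e→b39/s7 L1-HIT; vc=[49,31]
#11 0x1f4→b31/s7 VC-HIT; vc=[49,39]
#12 0xd7→b13/s5 L1-HIT; vc=[49,39]
#13 0x338→b51/s3 MISS; vc=[49,39,27]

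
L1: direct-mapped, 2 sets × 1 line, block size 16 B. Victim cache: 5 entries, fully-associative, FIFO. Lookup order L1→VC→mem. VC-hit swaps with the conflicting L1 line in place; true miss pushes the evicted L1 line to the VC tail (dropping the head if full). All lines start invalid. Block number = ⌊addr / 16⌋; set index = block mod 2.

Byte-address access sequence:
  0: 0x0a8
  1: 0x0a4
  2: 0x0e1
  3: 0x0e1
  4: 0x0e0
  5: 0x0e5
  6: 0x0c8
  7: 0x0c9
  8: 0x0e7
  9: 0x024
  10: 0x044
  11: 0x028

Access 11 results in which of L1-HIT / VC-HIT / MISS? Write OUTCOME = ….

0: 0xa8 (blk 10, set 0) → MISS  vc=[]
1: 0xa4 (blk 10, set 0) → L1-HIT  vc=[]
2: 0xe1 (blk 14, set 0) → MISS  vc=[10]
3: 0xe1 (blk 14, set 0) → L1-HIT  vc=[10]
4: 0xe0 (blk 14, set 0) → L1-HIT  vc=[10]
5: 0xe5 (blk 14, set 0) → L1-HIT  vc=[10]
6: 0xc8 (blk 12, set 0) → MISS  vc=[10, 14]
7: 0xc9 (blk 12, set 0) → L1-HIT  vc=[10, 14]
8: 0xe7 (blk 14, set 0) → VC-HIT  vc=[10, 12]
9: 0x24 (blk 2, set 0) → MISS  vc=[10, 12, 14]
10: 0x44 (blk 4, set 0) → MISS  vc=[10, 12, 14, 2]
11: 0x28 (blk 2, set 0) → VC-HIT  vc=[10, 12, 14, 4]

OUTCOME = VC-HIT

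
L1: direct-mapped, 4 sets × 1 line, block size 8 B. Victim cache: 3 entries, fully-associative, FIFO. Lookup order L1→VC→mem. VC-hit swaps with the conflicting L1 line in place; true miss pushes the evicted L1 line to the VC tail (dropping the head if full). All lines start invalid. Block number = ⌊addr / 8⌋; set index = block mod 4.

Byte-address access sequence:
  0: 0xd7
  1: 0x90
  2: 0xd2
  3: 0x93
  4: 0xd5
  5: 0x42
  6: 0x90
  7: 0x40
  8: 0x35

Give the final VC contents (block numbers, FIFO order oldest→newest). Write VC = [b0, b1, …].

#0 0xd7→b26/s2 MISS; vc=[]
#1 0x90→b18/s2 MISS; vc=[26]
#2 0xd2→b26/s2 VC-HIT; vc=[18]
#3 0x93→b18/s2 VC-HIT; vc=[26]
#4 0xd5→b26/s2 VC-HIT; vc=[18]
#5 0x42→b8/s0 MISS; vc=[18]
#6 0x90→b18/s2 VC-HIT; vc=[26]
#7 0x40→b8/s0 L1-HIT; vc=[26]
#8 0x35→b6/s2 MISS; vc=[26,18]

VC = [26, 18]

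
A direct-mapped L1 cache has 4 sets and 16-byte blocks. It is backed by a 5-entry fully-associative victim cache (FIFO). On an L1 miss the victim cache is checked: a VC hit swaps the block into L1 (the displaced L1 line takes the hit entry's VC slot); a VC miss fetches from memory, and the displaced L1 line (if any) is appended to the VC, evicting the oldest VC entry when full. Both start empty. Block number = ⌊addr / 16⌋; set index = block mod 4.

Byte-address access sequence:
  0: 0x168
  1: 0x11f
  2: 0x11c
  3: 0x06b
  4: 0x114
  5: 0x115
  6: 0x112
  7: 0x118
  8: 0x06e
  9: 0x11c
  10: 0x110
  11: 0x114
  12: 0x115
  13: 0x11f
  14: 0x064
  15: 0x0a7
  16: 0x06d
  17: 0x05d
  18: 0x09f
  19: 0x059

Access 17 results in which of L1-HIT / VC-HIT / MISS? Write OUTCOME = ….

OUTCOME = MISS

0: 0x168 (blk 22, set 2) → MISS  vc=[]
1: 0x11f (blk 17, set 1) → MISS  vc=[]
2: 0x11c (blk 17, set 1) → L1-HIT  vc=[]
3: 0x6b (blk 6, set 2) → MISS  vc=[22]
4: 0x114 (blk 17, set 1) → L1-HIT  vc=[22]
5: 0x115 (blk 17, set 1) → L1-HIT  vc=[22]
6: 0x112 (blk 17, set 1) → L1-HIT  vc=[22]
7: 0x118 (blk 17, set 1) → L1-HIT  vc=[22]
8: 0x6e (blk 6, set 2) → L1-HIT  vc=[22]
9: 0x11c (blk 17, set 1) → L1-HIT  vc=[22]
10: 0x110 (blk 17, set 1) → L1-HIT  vc=[22]
11: 0x114 (blk 17, set 1) → L1-HIT  vc=[22]
12: 0x115 (blk 17, set 1) → L1-HIT  vc=[22]
13: 0x11f (blk 17, set 1) → L1-HIT  vc=[22]
14: 0x64 (blk 6, set 2) → L1-HIT  vc=[22]
15: 0xa7 (blk 10, set 2) → MISS  vc=[22, 6]
16: 0x6d (blk 6, set 2) → VC-HIT  vc=[22, 10]
17: 0x5d (blk 5, set 1) → MISS  vc=[22, 10, 17]
18: 0x9f (blk 9, set 1) → MISS  vc=[22, 10, 17, 5]
19: 0x59 (blk 5, set 1) → VC-HIT  vc=[22, 10, 17, 9]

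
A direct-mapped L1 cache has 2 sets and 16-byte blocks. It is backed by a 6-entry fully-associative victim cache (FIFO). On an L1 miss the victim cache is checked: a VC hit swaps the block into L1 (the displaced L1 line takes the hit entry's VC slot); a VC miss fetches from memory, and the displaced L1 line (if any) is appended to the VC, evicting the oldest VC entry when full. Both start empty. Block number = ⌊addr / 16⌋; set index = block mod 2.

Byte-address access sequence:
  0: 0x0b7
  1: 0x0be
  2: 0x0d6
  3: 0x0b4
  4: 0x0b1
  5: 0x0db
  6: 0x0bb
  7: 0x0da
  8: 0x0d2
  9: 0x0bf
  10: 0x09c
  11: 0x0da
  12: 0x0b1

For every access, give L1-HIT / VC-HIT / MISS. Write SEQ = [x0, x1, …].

0: 0xb7 (blk 11, set 1) → MISS  vc=[]
1: 0xbe (blk 11, set 1) → L1-HIT  vc=[]
2: 0xd6 (blk 13, set 1) → MISS  vc=[11]
3: 0xb4 (blk 11, set 1) → VC-HIT  vc=[13]
4: 0xb1 (blk 11, set 1) → L1-HIT  vc=[13]
5: 0xdb (blk 13, set 1) → VC-HIT  vc=[11]
6: 0xbb (blk 11, set 1) → VC-HIT  vc=[13]
7: 0xda (blk 13, set 1) → VC-HIT  vc=[11]
8: 0xd2 (blk 13, set 1) → L1-HIT  vc=[11]
9: 0xbf (blk 11, set 1) → VC-HIT  vc=[13]
10: 0x9c (blk 9, set 1) → MISS  vc=[13, 11]
11: 0xda (blk 13, set 1) → VC-HIT  vc=[9, 11]
12: 0xb1 (blk 11, set 1) → VC-HIT  vc=[9, 13]

SEQ = [MISS, L1-HIT, MISS, VC-HIT, L1-HIT, VC-HIT, VC-HIT, VC-HIT, L1-HIT, VC-HIT, MISS, VC-HIT, VC-HIT]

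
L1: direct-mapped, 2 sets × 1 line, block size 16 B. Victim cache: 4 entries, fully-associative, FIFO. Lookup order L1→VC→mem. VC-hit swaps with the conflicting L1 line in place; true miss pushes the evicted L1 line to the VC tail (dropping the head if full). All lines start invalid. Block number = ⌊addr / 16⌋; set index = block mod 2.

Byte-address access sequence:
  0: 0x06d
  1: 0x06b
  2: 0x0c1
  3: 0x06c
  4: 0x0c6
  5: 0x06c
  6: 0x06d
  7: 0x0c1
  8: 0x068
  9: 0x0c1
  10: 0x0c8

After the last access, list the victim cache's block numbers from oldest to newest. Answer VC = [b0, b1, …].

0: 0x6d (blk 6, set 0) → MISS  vc=[]
1: 0x6b (blk 6, set 0) → L1-HIT  vc=[]
2: 0xc1 (blk 12, set 0) → MISS  vc=[6]
3: 0x6c (blk 6, set 0) → VC-HIT  vc=[12]
4: 0xc6 (blk 12, set 0) → VC-HIT  vc=[6]
5: 0x6c (blk 6, set 0) → VC-HIT  vc=[12]
6: 0x6d (blk 6, set 0) → L1-HIT  vc=[12]
7: 0xc1 (blk 12, set 0) → VC-HIT  vc=[6]
8: 0x68 (blk 6, set 0) → VC-HIT  vc=[12]
9: 0xc1 (blk 12, set 0) → VC-HIT  vc=[6]
10: 0xc8 (blk 12, set 0) → L1-HIT  vc=[6]

VC = [6]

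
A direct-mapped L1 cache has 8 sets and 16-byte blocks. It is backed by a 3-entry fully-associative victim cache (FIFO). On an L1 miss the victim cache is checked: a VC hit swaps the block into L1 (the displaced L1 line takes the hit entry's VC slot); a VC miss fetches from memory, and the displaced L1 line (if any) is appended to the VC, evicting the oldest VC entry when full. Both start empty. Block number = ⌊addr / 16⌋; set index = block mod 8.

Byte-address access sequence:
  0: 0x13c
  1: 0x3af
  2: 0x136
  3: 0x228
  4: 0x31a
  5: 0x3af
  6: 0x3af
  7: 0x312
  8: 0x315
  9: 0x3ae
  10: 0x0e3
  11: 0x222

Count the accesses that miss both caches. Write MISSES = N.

MISSES = 5

0: 0x13c (blk 19, set 3) → MISS  vc=[]
1: 0x3af (blk 58, set 2) → MISS  vc=[]
2: 0x136 (blk 19, set 3) → L1-HIT  vc=[]
3: 0x228 (blk 34, set 2) → MISS  vc=[58]
4: 0x31a (blk 49, set 1) → MISS  vc=[58]
5: 0x3af (blk 58, set 2) → VC-HIT  vc=[34]
6: 0x3af (blk 58, set 2) → L1-HIT  vc=[34]
7: 0x312 (blk 49, set 1) → L1-HIT  vc=[34]
8: 0x315 (blk 49, set 1) → L1-HIT  vc=[34]
9: 0x3ae (blk 58, set 2) → L1-HIT  vc=[34]
10: 0xe3 (blk 14, set 6) → MISS  vc=[34]
11: 0x222 (blk 34, set 2) → VC-HIT  vc=[58]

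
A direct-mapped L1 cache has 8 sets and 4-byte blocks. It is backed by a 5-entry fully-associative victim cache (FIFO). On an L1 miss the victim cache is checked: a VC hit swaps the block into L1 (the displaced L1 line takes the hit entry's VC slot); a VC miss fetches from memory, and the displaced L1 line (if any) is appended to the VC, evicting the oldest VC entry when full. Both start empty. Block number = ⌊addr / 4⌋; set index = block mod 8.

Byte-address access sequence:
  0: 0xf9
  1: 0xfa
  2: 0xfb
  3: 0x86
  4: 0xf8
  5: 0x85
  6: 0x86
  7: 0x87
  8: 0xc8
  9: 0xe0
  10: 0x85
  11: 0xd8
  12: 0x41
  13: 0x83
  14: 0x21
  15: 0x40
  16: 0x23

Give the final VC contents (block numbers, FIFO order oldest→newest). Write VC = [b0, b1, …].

VC = [62, 56, 16, 32]

0: 0xf9 (blk 62, set 6) → MISS  vc=[]
1: 0xfa (blk 62, set 6) → L1-HIT  vc=[]
2: 0xfb (blk 62, set 6) → L1-HIT  vc=[]
3: 0x86 (blk 33, set 1) → MISS  vc=[]
4: 0xf8 (blk 62, set 6) → L1-HIT  vc=[]
5: 0x85 (blk 33, set 1) → L1-HIT  vc=[]
6: 0x86 (blk 33, set 1) → L1-HIT  vc=[]
7: 0x87 (blk 33, set 1) → L1-HIT  vc=[]
8: 0xc8 (blk 50, set 2) → MISS  vc=[]
9: 0xe0 (blk 56, set 0) → MISS  vc=[]
10: 0x85 (blk 33, set 1) → L1-HIT  vc=[]
11: 0xd8 (blk 54, set 6) → MISS  vc=[62]
12: 0x41 (blk 16, set 0) → MISS  vc=[62, 56]
13: 0x83 (blk 32, set 0) → MISS  vc=[62, 56, 16]
14: 0x21 (blk 8, set 0) → MISS  vc=[62, 56, 16, 32]
15: 0x40 (blk 16, set 0) → VC-HIT  vc=[62, 56, 8, 32]
16: 0x23 (blk 8, set 0) → VC-HIT  vc=[62, 56, 16, 32]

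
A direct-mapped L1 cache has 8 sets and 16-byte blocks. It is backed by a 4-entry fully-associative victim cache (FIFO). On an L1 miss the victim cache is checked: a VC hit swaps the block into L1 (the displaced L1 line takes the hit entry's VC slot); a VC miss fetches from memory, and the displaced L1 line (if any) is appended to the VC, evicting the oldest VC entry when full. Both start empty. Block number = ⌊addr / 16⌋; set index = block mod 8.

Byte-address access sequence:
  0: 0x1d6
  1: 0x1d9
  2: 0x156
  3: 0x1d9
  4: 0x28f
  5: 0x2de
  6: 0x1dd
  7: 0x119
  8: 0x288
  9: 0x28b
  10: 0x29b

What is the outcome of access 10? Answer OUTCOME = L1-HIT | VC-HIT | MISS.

OUTCOME = MISS

  [0] addr=0x1d6 blk=29 s=5: MISS | VC []
  [1] addr=0x1d9 blk=29 s=5: L1-HIT | VC []
  [2] addr=0x156 blk=21 s=5: MISS | VC [29]
  [3] addr=0x1d9 blk=29 s=5: VC-HIT | VC [21]
  [4] addr=0x28f blk=40 s=0: MISS | VC [21]
  [5] addr=0x2de blk=45 s=5: MISS | VC [21, 29]
  [6] addr=0x1dd blk=29 s=5: VC-HIT | VC [21, 45]
  [7] addr=0x119 blk=17 s=1: MISS | VC [21, 45]
  [8] addr=0x288 blk=40 s=0: L1-HIT | VC [21, 45]
  [9] addr=0x28b blk=40 s=0: L1-HIT | VC [21, 45]
  [10] addr=0x29b blk=41 s=1: MISS | VC [21, 45, 17]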